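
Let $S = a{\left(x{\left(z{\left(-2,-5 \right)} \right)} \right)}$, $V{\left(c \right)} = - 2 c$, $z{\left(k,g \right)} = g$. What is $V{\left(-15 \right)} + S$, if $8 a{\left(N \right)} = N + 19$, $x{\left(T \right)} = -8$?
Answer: $\frac{251}{8} \approx 31.375$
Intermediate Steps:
$a{\left(N \right)} = \frac{19}{8} + \frac{N}{8}$ ($a{\left(N \right)} = \frac{N + 19}{8} = \frac{19 + N}{8} = \frac{19}{8} + \frac{N}{8}$)
$S = \frac{11}{8}$ ($S = \frac{19}{8} + \frac{1}{8} \left(-8\right) = \frac{19}{8} - 1 = \frac{11}{8} \approx 1.375$)
$V{\left(-15 \right)} + S = \left(-2\right) \left(-15\right) + \frac{11}{8} = 30 + \frac{11}{8} = \frac{251}{8}$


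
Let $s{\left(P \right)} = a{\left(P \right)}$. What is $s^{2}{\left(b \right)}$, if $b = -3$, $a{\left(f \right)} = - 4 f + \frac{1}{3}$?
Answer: $\frac{1369}{9} \approx 152.11$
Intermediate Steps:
$a{\left(f \right)} = \frac{1}{3} - 4 f$ ($a{\left(f \right)} = - 4 f + \frac{1}{3} = \frac{1}{3} - 4 f$)
$s{\left(P \right)} = \frac{1}{3} - 4 P$
$s^{2}{\left(b \right)} = \left(\frac{1}{3} - -12\right)^{2} = \left(\frac{1}{3} + 12\right)^{2} = \left(\frac{37}{3}\right)^{2} = \frac{1369}{9}$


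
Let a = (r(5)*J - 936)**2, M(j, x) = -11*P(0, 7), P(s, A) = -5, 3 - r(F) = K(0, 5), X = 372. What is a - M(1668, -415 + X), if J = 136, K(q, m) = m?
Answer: 1459209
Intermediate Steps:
r(F) = -2 (r(F) = 3 - 1*5 = 3 - 5 = -2)
M(j, x) = 55 (M(j, x) = -11*(-5) = 55)
a = 1459264 (a = (-2*136 - 936)**2 = (-272 - 936)**2 = (-1208)**2 = 1459264)
a - M(1668, -415 + X) = 1459264 - 1*55 = 1459264 - 55 = 1459209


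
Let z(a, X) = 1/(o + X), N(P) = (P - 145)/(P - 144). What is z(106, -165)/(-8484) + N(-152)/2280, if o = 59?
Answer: 11157007/25288428480 ≈ 0.00044119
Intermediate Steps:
N(P) = (-145 + P)/(-144 + P)
z(a, X) = 1/(59 + X)
z(106, -165)/(-8484) + N(-152)/2280 = 1/((59 - 165)*(-8484)) + ((-145 - 152)/(-144 - 152))/2280 = -1/8484/(-106) + (-297/(-296))*(1/2280) = -1/106*(-1/8484) - 1/296*(-297)*(1/2280) = 1/899304 + (297/296)*(1/2280) = 1/899304 + 99/224960 = 11157007/25288428480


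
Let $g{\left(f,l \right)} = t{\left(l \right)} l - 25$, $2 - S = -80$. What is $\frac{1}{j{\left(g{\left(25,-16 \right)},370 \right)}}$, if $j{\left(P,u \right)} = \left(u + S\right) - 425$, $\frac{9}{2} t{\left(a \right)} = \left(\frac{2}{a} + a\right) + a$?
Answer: $\frac{1}{27} \approx 0.037037$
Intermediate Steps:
$S = 82$ ($S = 2 - -80 = 2 + 80 = 82$)
$t{\left(a \right)} = \frac{4 a}{9} + \frac{4}{9 a}$ ($t{\left(a \right)} = \frac{2 \left(\left(\frac{2}{a} + a\right) + a\right)}{9} = \frac{2 \left(\left(a + \frac{2}{a}\right) + a\right)}{9} = \frac{2 \left(2 a + \frac{2}{a}\right)}{9} = \frac{4 a}{9} + \frac{4}{9 a}$)
$g{\left(f,l \right)} = - \frac{221}{9} + \frac{4 l^{2}}{9}$ ($g{\left(f,l \right)} = \frac{4 \left(1 + l^{2}\right)}{9 l} l - 25 = \left(\frac{4}{9} + \frac{4 l^{2}}{9}\right) - 25 = - \frac{221}{9} + \frac{4 l^{2}}{9}$)
$j{\left(P,u \right)} = -343 + u$ ($j{\left(P,u \right)} = \left(u + 82\right) - 425 = \left(82 + u\right) - 425 = -343 + u$)
$\frac{1}{j{\left(g{\left(25,-16 \right)},370 \right)}} = \frac{1}{-343 + 370} = \frac{1}{27}$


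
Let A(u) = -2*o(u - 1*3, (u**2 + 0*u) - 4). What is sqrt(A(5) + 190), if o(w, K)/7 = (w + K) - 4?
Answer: 2*I*sqrt(19) ≈ 8.7178*I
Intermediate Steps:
o(w, K) = -28 + 7*K + 7*w (o(w, K) = 7*((w + K) - 4) = 7*((K + w) - 4) = 7*(-4 + K + w) = -28 + 7*K + 7*w)
A(u) = 154 - 14*u - 14*u**2 (A(u) = -2*(-28 + 7*((u**2 + 0*u) - 4) + 7*(u - 1*3)) = -2*(-28 + 7*((u**2 + 0) - 4) + 7*(u - 3)) = -2*(-28 + 7*(u**2 - 4) + 7*(-3 + u)) = -2*(-28 + 7*(-4 + u**2) + (-21 + 7*u)) = -2*(-28 + (-28 + 7*u**2) + (-21 + 7*u)) = -2*(-77 + 7*u + 7*u**2) = 154 - 14*u - 14*u**2)
sqrt(A(5) + 190) = sqrt((154 - 14*5 - 14*5**2) + 190) = sqrt((154 - 70 - 14*25) + 190) = sqrt((154 - 70 - 350) + 190) = sqrt(-266 + 190) = sqrt(-76) = 2*I*sqrt(19)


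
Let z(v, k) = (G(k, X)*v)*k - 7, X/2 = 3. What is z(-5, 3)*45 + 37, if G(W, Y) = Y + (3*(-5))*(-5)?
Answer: -54953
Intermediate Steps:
X = 6 (X = 2*3 = 6)
G(W, Y) = 75 + Y (G(W, Y) = Y - 15*(-5) = Y + 75 = 75 + Y)
z(v, k) = -7 + 81*k*v (z(v, k) = ((75 + 6)*v)*k - 7 = (81*v)*k - 7 = 81*k*v - 7 = -7 + 81*k*v)
z(-5, 3)*45 + 37 = (-7 + 81*3*(-5))*45 + 37 = (-7 - 1215)*45 + 37 = -1222*45 + 37 = -54990 + 37 = -54953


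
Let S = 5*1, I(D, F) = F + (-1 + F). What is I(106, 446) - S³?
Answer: 766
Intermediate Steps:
I(D, F) = -1 + 2*F
S = 5
I(106, 446) - S³ = (-1 + 2*446) - 1*5³ = (-1 + 892) - 1*125 = 891 - 125 = 766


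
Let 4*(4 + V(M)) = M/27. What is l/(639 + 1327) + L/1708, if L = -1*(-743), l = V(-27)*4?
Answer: 715851/1678964 ≈ 0.42636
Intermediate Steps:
V(M) = -4 + M/108 (V(M) = -4 + (M/27)/4 = -4 + M/108)
l = -17 (l = (-4 + (1/108)*(-27))*4 = (-4 - 1/4)*4 = -17/4*4 = -17)
L = 743
l/(639 + 1327) + L/1708 = -17/(639 + 1327) + 743/1708 = -17/1966 + 743*(1/1708) = -17*1/1966 + 743/1708 = -17/1966 + 743/1708 = 715851/1678964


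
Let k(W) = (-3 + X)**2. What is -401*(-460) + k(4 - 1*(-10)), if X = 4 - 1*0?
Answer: 184461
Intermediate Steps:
X = 4 (X = 4 + 0 = 4)
k(W) = 1 (k(W) = (-3 + 4)**2 = 1**2 = 1)
-401*(-460) + k(4 - 1*(-10)) = -401*(-460) + 1 = 184460 + 1 = 184461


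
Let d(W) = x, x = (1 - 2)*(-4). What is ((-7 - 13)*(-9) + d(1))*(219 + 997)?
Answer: 223744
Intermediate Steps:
x = 4 (x = -1*(-4) = 4)
d(W) = 4
((-7 - 13)*(-9) + d(1))*(219 + 997) = ((-7 - 13)*(-9) + 4)*(219 + 997) = (-20*(-9) + 4)*1216 = (180 + 4)*1216 = 184*1216 = 223744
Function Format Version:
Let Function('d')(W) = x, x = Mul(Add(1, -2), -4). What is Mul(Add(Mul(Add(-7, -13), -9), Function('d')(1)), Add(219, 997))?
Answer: 223744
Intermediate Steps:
x = 4 (x = Mul(-1, -4) = 4)
Function('d')(W) = 4
Mul(Add(Mul(Add(-7, -13), -9), Function('d')(1)), Add(219, 997)) = Mul(Add(Mul(Add(-7, -13), -9), 4), Add(219, 997)) = Mul(Add(Mul(-20, -9), 4), 1216) = Mul(Add(180, 4), 1216) = Mul(184, 1216) = 223744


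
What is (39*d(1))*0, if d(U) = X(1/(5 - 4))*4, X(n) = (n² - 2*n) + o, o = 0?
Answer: 0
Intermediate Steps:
X(n) = n² - 2*n (X(n) = (n² - 2*n) + 0 = n² - 2*n)
d(U) = -4 (d(U) = ((-2 + 1/(5 - 4))/(5 - 4))*4 = ((-2 + 1/1)/1)*4 = (1*(-2 + 1))*4 = (1*(-1))*4 = -1*4 = -4)
(39*d(1))*0 = (39*(-4))*0 = -156*0 = 0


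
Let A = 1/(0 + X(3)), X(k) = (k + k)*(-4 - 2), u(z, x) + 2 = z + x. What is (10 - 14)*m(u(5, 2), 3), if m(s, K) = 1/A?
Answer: 144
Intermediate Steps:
u(z, x) = -2 + x + z (u(z, x) = -2 + (z + x) = -2 + (x + z) = -2 + x + z)
X(k) = -12*k (X(k) = (2*k)*(-6) = -12*k)
A = -1/36 (A = 1/(0 - 12*3) = 1/(0 - 36) = 1/(-36) = -1/36 ≈ -0.027778)
m(s, K) = -36 (m(s, K) = 1/(-1/36) = -36)
(10 - 14)*m(u(5, 2), 3) = (10 - 14)*(-36) = -4*(-36) = 144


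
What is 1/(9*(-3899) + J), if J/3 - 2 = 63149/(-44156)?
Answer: -44156/1549402707 ≈ -2.8499e-5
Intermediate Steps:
J = 75489/44156 (J = 6 + 3*(63149/(-44156)) = 6 + 3*(63149*(-1/44156)) = 6 + 3*(-63149/44156) = 6 - 189447/44156 = 75489/44156 ≈ 1.7096)
1/(9*(-3899) + J) = 1/(9*(-3899) + 75489/44156) = 1/(-35091 + 75489/44156) = 1/(-1549402707/44156) = -44156/1549402707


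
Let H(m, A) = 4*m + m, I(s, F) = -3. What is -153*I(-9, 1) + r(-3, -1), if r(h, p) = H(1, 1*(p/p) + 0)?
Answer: 464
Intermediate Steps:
H(m, A) = 5*m
r(h, p) = 5 (r(h, p) = 5*1 = 5)
-153*I(-9, 1) + r(-3, -1) = -153*(-3) + 5 = 459 + 5 = 464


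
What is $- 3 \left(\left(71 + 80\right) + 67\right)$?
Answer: $-654$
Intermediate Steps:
$- 3 \left(\left(71 + 80\right) + 67\right) = - 3 \left(151 + 67\right) = \left(-3\right) 218 = -654$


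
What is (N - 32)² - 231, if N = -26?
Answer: 3133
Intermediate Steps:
(N - 32)² - 231 = (-26 - 32)² - 231 = (-58)² - 231 = 3364 - 231 = 3133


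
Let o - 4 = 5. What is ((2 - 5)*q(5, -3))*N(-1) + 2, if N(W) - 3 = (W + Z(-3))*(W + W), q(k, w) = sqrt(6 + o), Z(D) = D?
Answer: 2 - 33*sqrt(15) ≈ -125.81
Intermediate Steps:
o = 9 (o = 4 + 5 = 9)
q(k, w) = sqrt(15) (q(k, w) = sqrt(6 + 9) = sqrt(15))
N(W) = 3 + 2*W*(-3 + W) (N(W) = 3 + (W - 3)*(W + W) = 3 + (-3 + W)*(2*W) = 3 + 2*W*(-3 + W))
((2 - 5)*q(5, -3))*N(-1) + 2 = ((2 - 5)*sqrt(15))*(3 - 6*(-1) + 2*(-1)**2) + 2 = (-3*sqrt(15))*(3 + 6 + 2*1) + 2 = (-3*sqrt(15))*(3 + 6 + 2) + 2 = -3*sqrt(15)*11 + 2 = -33*sqrt(15) + 2 = 2 - 33*sqrt(15)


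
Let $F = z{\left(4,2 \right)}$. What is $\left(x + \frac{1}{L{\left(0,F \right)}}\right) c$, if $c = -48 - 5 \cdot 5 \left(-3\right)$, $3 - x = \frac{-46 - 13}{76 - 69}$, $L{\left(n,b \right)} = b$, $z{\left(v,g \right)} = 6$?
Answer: $\frac{4383}{14} \approx 313.07$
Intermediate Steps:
$F = 6$
$x = \frac{80}{7}$ ($x = 3 - \frac{-46 - 13}{76 - 69} = 3 - - \frac{59}{7} = 3 + \frac{59}{7} = \frac{80}{7} \approx 11.429$)
$c = 27$ ($c = -48 - 25 \left(-3\right) = -48 - -75 = -48 + 75 = 27$)
$\left(x + \frac{1}{L{\left(0,F \right)}}\right) c = \left(\frac{80}{7} + \frac{1}{6}\right) 27 = \frac{487}{42} \cdot 27 = \frac{4383}{14}$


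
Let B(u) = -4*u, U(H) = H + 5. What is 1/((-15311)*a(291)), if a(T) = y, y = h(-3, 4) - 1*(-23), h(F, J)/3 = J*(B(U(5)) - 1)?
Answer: 1/7180859 ≈ 1.3926e-7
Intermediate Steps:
U(H) = 5 + H
h(F, J) = -123*J (h(F, J) = 3*(J*(-4*(5 + 5) - 1)) = 3*(J*(-4*10 - 1)) = 3*(J*(-40 - 1)) = 3*(J*(-41)) = 3*(-41*J) = -123*J)
y = -469 (y = -123*4 - 1*(-23) = -492 + 23 = -469)
a(T) = -469
1/((-15311)*a(291)) = 1/(-15311*(-469)) = -1/15311*(-1/469) = 1/7180859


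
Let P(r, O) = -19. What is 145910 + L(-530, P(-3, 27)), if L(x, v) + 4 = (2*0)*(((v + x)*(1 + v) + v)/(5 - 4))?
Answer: 145906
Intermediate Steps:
L(x, v) = -4 (L(x, v) = -4 + (2*0)*(((v + x)*(1 + v) + v)/(5 - 4)) = -4 + 0*(((1 + v)*(v + x) + v)/1) = -4 + 0*((v + (1 + v)*(v + x))*1) = -4 + 0*(v + (1 + v)*(v + x)) = -4 + 0 = -4)
145910 + L(-530, P(-3, 27)) = 145910 - 4 = 145906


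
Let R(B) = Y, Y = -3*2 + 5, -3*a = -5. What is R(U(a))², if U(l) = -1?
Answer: 1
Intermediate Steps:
a = 5/3 (a = -⅓*(-5) = 5/3 ≈ 1.6667)
Y = -1 (Y = -6 + 5 = -1)
R(B) = -1
R(U(a))² = (-1)² = 1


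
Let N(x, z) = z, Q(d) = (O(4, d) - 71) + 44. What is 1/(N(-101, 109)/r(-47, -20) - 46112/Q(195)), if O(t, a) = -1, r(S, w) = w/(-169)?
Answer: 140/359507 ≈ 0.00038942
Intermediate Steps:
r(S, w) = -w/169 (r(S, w) = w*(-1/169) = -w/169)
Q(d) = -28 (Q(d) = (-1 - 71) + 44 = -72 + 44 = -28)
1/(N(-101, 109)/r(-47, -20) - 46112/Q(195)) = 1/(109/((-1/169*(-20))) - 46112/(-28)) = 1/(109/(20/169) - 46112*(-1/28)) = 1/(109*(169/20) + 11528/7) = 1/(18421/20 + 11528/7) = 1/(359507/140) = 140/359507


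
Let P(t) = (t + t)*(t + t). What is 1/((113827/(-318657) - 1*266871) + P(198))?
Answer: -318657/35069909962 ≈ -9.0863e-6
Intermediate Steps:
P(t) = 4*t² (P(t) = (2*t)*(2*t) = 4*t²)
1/((113827/(-318657) - 1*266871) + P(198)) = 1/((113827/(-318657) - 1*266871) + 4*198²) = 1/((113827*(-1/318657) - 266871) + 4*39204) = 1/((-113827/318657 - 266871) + 156816) = 1/(-85040426074/318657 + 156816) = 1/(-35069909962/318657) = -318657/35069909962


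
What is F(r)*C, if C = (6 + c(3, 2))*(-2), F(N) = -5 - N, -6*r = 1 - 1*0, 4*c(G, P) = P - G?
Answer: 667/12 ≈ 55.583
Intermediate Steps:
c(G, P) = -G/4 + P/4 (c(G, P) = (P - G)/4 = -G/4 + P/4)
r = -⅙ (r = -(1 - 1*0)/6 = -(1 + 0)/6 = -⅙*1 = -⅙ ≈ -0.16667)
C = -23/2 (C = (6 + (-¼*3 + (¼)*2))*(-2) = (6 + (-¾ + ½))*(-2) = (6 - ¼)*(-2) = (23/4)*(-2) = -23/2 ≈ -11.500)
F(r)*C = (-5 - 1*(-⅙))*(-23/2) = (-5 + ⅙)*(-23/2) = -29/6*(-23/2) = 667/12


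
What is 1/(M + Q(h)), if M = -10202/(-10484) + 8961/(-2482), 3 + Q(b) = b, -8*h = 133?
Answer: -26021288/579293537 ≈ -0.044919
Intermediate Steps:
h = -133/8 (h = -⅛*133 = -133/8 ≈ -16.625)
Q(b) = -3 + b
M = -8578220/3252661 (M = -10202*(-1/10484) + 8961*(-1/2482) = 5101/5242 - 8961/2482 = -8578220/3252661 ≈ -2.6373)
1/(M + Q(h)) = 1/(-8578220/3252661 + (-3 - 133/8)) = 1/(-8578220/3252661 - 157/8) = 1/(-579293537/26021288) = -26021288/579293537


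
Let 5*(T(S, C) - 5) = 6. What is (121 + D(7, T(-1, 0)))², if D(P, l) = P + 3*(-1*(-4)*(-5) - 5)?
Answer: 2809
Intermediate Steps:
T(S, C) = 31/5 (T(S, C) = 5 + (⅕)*6 = 5 + 6/5 = 31/5)
D(P, l) = -75 + P (D(P, l) = P + 3*(4*(-5) - 5) = P + 3*(-20 - 5) = P + 3*(-25) = P - 75 = -75 + P)
(121 + D(7, T(-1, 0)))² = (121 + (-75 + 7))² = (121 - 68)² = 53² = 2809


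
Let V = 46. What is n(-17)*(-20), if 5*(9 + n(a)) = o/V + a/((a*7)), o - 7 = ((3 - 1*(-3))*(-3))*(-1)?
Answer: 28538/161 ≈ 177.25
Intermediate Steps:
o = 25 (o = 7 + ((3 - 1*(-3))*(-3))*(-1) = 7 + ((3 + 3)*(-3))*(-1) = 7 + (6*(-3))*(-1) = 7 - 18*(-1) = 7 + 18 = 25)
n(a) = -14269/1610 (n(a) = -9 + (25/46 + a/((a*7)))/5 = -9 + (25*(1/46) + a/((7*a)))/5 = -9 + (25/46 + a*(1/(7*a)))/5 = -9 + (25/46 + ⅐)/5 = -9 + (⅕)*(221/322) = -9 + 221/1610 = -14269/1610)
n(-17)*(-20) = -14269/1610*(-20) = 28538/161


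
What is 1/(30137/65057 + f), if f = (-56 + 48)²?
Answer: 65057/4193785 ≈ 0.015513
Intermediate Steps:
f = 64 (f = (-8)² = 64)
1/(30137/65057 + f) = 1/(30137/65057 + 64) = 1/(4193785/65057) = 65057/4193785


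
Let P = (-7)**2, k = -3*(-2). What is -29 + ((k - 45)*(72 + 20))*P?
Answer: -175841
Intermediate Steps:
k = 6
P = 49
-29 + ((k - 45)*(72 + 20))*P = -29 + ((6 - 45)*(72 + 20))*49 = -29 - 39*92*49 = -29 - 3588*49 = -29 - 175812 = -175841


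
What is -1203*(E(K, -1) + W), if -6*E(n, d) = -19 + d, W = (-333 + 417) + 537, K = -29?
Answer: -751073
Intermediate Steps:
W = 621 (W = 84 + 537 = 621)
E(n, d) = 19/6 - d/6 (E(n, d) = -(-19 + d)/6 = 19/6 - d/6)
-1203*(E(K, -1) + W) = -1203*((19/6 - ⅙*(-1)) + 621) = -1203*((19/6 + ⅙) + 621) = -1203*(10/3 + 621) = -1203*1873/3 = -751073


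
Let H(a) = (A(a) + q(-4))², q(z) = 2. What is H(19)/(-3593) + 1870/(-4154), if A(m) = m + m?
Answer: -6682655/7462661 ≈ -0.89548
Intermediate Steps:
A(m) = 2*m
H(a) = (2 + 2*a)² (H(a) = (2*a + 2)² = (2 + 2*a)²)
H(19)/(-3593) + 1870/(-4154) = (4*(1 + 19)²)/(-3593) + 1870/(-4154) = (4*20²)*(-1/3593) + 1870*(-1/4154) = (4*400)*(-1/3593) - 935/2077 = 1600*(-1/3593) - 935/2077 = -1600/3593 - 935/2077 = -6682655/7462661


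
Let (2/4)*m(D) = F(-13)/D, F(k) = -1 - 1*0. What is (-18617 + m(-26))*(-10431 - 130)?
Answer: 2555973220/13 ≈ 1.9661e+8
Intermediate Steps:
F(k) = -1 (F(k) = -1 + 0 = -1)
m(D) = -2/D (m(D) = 2*(-1/D) = -2/D)
(-18617 + m(-26))*(-10431 - 130) = (-18617 - 2/(-26))*(-10431 - 130) = (-18617 - 2*(-1/26))*(-10561) = (-18617 + 1/13)*(-10561) = -242020/13*(-10561) = 2555973220/13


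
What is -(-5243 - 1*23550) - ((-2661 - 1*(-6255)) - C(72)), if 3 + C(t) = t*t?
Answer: 30380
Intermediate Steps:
C(t) = -3 + t² (C(t) = -3 + t*t = -3 + t²)
-(-5243 - 1*23550) - ((-2661 - 1*(-6255)) - C(72)) = -(-5243 - 1*23550) - ((-2661 - 1*(-6255)) - (-3 + 72²)) = -(-5243 - 23550) - ((-2661 + 6255) - (-3 + 5184)) = -1*(-28793) - (3594 - 1*5181) = 28793 - (3594 - 5181) = 28793 - 1*(-1587) = 28793 + 1587 = 30380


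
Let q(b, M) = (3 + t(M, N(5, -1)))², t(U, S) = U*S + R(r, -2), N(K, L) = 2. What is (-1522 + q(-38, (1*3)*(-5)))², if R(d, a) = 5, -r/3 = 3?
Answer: 1077444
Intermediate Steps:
r = -9 (r = -3*3 = -9)
t(U, S) = 5 + S*U (t(U, S) = U*S + 5 = S*U + 5 = 5 + S*U)
q(b, M) = (8 + 2*M)² (q(b, M) = (3 + (5 + 2*M))² = (8 + 2*M)²)
(-1522 + q(-38, (1*3)*(-5)))² = (-1522 + 4*(4 + (1*3)*(-5))²)² = (-1522 + 4*(4 + 3*(-5))²)² = (-1522 + 4*(4 - 15)²)² = (-1522 + 4*(-11)²)² = (-1522 + 4*121)² = (-1522 + 484)² = (-1038)² = 1077444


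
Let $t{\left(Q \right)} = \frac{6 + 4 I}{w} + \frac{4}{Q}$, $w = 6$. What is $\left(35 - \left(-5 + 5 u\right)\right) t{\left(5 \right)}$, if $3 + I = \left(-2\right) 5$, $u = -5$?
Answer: $- \frac{1339}{3} \approx -446.33$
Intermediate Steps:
$I = -13$ ($I = -3 - 10 = -13$)
$t{\left(Q \right)} = - \frac{23}{3} + \frac{4}{Q}$ ($t{\left(Q \right)} = \frac{6 + 4 \left(-13\right)}{6} + \frac{4}{Q} = \left(6 - 52\right) \frac{1}{6} + \frac{4}{Q} = \left(-46\right) \frac{1}{6} + \frac{4}{Q} = - \frac{23}{3} + \frac{4}{Q}$)
$\left(35 - \left(-5 + 5 u\right)\right) t{\left(5 \right)} = \left(35 + \left(\left(-5\right) \left(-5\right) + 5\right)\right) \left(- \frac{23}{3} + \frac{4}{5}\right) = \left(35 + \left(25 + 5\right)\right) \left(- \frac{23}{3} + 4 \cdot \frac{1}{5}\right) = \left(35 + 30\right) \left(- \frac{23}{3} + \frac{4}{5}\right) = 65 \left(- \frac{103}{15}\right) = - \frac{1339}{3}$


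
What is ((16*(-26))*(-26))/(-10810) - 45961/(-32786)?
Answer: 71112517/177208330 ≈ 0.40129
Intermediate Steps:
((16*(-26))*(-26))/(-10810) - 45961/(-32786) = -416*(-26)*(-1/10810) - 45961*(-1/32786) = 10816*(-1/10810) + 45961/32786 = -5408/5405 + 45961/32786 = 71112517/177208330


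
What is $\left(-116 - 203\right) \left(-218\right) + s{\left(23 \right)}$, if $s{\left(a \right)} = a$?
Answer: $69565$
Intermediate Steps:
$\left(-116 - 203\right) \left(-218\right) + s{\left(23 \right)} = \left(-116 - 203\right) \left(-218\right) + 23 = \left(-319\right) \left(-218\right) + 23 = 69542 + 23 = 69565$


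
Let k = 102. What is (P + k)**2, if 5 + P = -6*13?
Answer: 361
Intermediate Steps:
P = -83 (P = -5 - 6*13 = -5 - 78 = -83)
(P + k)**2 = (-83 + 102)**2 = 19**2 = 361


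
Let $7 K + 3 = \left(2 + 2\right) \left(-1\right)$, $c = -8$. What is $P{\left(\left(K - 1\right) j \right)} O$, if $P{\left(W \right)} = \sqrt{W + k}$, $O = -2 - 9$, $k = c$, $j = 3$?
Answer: $- 11 i \sqrt{14} \approx - 41.158 i$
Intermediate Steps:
$K = -1$ ($K = - \frac{3}{7} + \frac{\left(2 + 2\right) \left(-1\right)}{7} = - \frac{3}{7} + \frac{4 \left(-1\right)}{7} = - \frac{3}{7} + \frac{1}{7} \left(-4\right) = - \frac{3}{7} - \frac{4}{7} = -1$)
$k = -8$
$O = -11$
$P{\left(W \right)} = \sqrt{-8 + W}$ ($P{\left(W \right)} = \sqrt{W - 8} = \sqrt{-8 + W}$)
$P{\left(\left(K - 1\right) j \right)} O = \sqrt{-8 + \left(-1 - 1\right) 3} \left(-11\right) = \sqrt{-8 - 6} \left(-11\right) = \sqrt{-14} \left(-11\right) = i \sqrt{14} \left(-11\right) = - 11 i \sqrt{14}$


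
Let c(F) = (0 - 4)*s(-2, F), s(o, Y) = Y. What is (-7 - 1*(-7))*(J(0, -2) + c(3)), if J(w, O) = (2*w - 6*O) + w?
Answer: 0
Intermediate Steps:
J(w, O) = -6*O + 3*w (J(w, O) = (-6*O + 2*w) + w = -6*O + 3*w)
c(F) = -4*F (c(F) = (0 - 4)*F = -4*F)
(-7 - 1*(-7))*(J(0, -2) + c(3)) = (-7 - 1*(-7))*((-6*(-2) + 3*0) - 4*3) = (-7 + 7)*((12 + 0) - 12) = 0*(12 - 12) = 0*0 = 0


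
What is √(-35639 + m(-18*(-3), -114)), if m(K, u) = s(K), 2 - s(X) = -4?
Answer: I*√35633 ≈ 188.77*I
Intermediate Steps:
s(X) = 6 (s(X) = 2 - 1*(-4) = 2 + 4 = 6)
m(K, u) = 6
√(-35639 + m(-18*(-3), -114)) = √(-35639 + 6) = √(-35633) = I*√35633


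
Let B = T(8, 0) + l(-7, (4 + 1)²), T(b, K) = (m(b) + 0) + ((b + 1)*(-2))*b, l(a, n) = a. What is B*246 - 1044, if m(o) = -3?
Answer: -38928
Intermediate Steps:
T(b, K) = -3 + b*(-2 - 2*b) (T(b, K) = (-3 + 0) + ((b + 1)*(-2))*b = -3 + ((1 + b)*(-2))*b = -3 + (-2 - 2*b)*b = -3 + b*(-2 - 2*b))
B = -154 (B = (-3 - 2*8 - 2*8²) - 7 = (-3 - 16 - 2*64) - 7 = (-3 - 16 - 128) - 7 = -147 - 7 = -154)
B*246 - 1044 = -154*246 - 1044 = -37884 - 1044 = -38928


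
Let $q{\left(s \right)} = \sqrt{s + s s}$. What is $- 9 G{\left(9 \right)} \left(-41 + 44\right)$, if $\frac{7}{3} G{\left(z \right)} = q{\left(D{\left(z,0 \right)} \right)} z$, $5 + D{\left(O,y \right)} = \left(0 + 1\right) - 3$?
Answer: $- \frac{729 \sqrt{42}}{7} \approx -674.92$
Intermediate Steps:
$D{\left(O,y \right)} = -7$ ($D{\left(O,y \right)} = -5 + \left(\left(0 + 1\right) - 3\right) = -5 + \left(1 - 3\right) = -5 - 2 = -7$)
$q{\left(s \right)} = \sqrt{s + s^{2}}$
$G{\left(z \right)} = \frac{3 z \sqrt{42}}{7}$ ($G{\left(z \right)} = \frac{3 \sqrt{- 7 \left(1 - 7\right)} z}{7} = \frac{3 \sqrt{\left(-7\right) \left(-6\right)} z}{7} = \frac{3 \sqrt{42} z}{7} = \frac{3 z \sqrt{42}}{7}$)
$- 9 G{\left(9 \right)} \left(-41 + 44\right) = - 9 \cdot \frac{3}{7} \cdot 9 \sqrt{42} \left(-41 + 44\right) = - 9 \frac{27 \sqrt{42}}{7} \cdot 3 = - \frac{243 \sqrt{42}}{7} \cdot 3 = - \frac{729 \sqrt{42}}{7}$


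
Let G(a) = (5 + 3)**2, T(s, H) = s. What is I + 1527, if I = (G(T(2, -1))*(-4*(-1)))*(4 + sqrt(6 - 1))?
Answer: 2551 + 256*sqrt(5) ≈ 3123.4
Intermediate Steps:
G(a) = 64 (G(a) = 8**2 = 64)
I = 1024 + 256*sqrt(5) (I = (64*(-4*(-1)))*(4 + sqrt(6 - 1)) = (64*4)*(4 + sqrt(5)) = 256*(4 + sqrt(5)) = 1024 + 256*sqrt(5) ≈ 1596.4)
I + 1527 = (1024 + 256*sqrt(5)) + 1527 = 2551 + 256*sqrt(5)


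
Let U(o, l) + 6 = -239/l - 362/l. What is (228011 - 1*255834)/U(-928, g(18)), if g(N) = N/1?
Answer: 500814/709 ≈ 706.37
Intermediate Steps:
g(N) = N (g(N) = N*1 = N)
U(o, l) = -6 - 601/l (U(o, l) = -6 + (-239/l - 362/l) = -6 - 601/l)
(228011 - 1*255834)/U(-928, g(18)) = (228011 - 1*255834)/(-6 - 601/18) = (228011 - 255834)/(-6 - 601*1/18) = -27823/(-6 - 601/18) = -27823/(-709/18) = -27823*(-18/709) = 500814/709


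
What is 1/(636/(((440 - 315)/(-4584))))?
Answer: -125/2915424 ≈ -4.2875e-5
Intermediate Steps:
1/(636/(((440 - 315)/(-4584)))) = 1/(636/((125*(-1/4584)))) = 1/(636/(-125/4584)) = 1/(636*(-4584/125)) = 1/(-2915424/125) = -125/2915424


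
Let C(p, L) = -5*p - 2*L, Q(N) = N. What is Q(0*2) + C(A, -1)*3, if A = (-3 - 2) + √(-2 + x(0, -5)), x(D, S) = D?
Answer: 81 - 15*I*√2 ≈ 81.0 - 21.213*I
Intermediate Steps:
A = -5 + I*√2 (A = (-3 - 2) + √(-2 + 0) = -5 + √(-2) = -5 + I*√2 ≈ -5.0 + 1.4142*I)
Q(0*2) + C(A, -1)*3 = 0*2 + (-5*(-5 + I*√2) - 2*(-1))*3 = 0 + ((25 - 5*I*√2) + 2)*3 = 0 + (27 - 5*I*√2)*3 = 0 + (81 - 15*I*√2) = 81 - 15*I*√2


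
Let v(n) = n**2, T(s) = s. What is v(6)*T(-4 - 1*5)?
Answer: -324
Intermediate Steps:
v(6)*T(-4 - 1*5) = 6**2*(-4 - 1*5) = 36*(-4 - 5) = 36*(-9) = -324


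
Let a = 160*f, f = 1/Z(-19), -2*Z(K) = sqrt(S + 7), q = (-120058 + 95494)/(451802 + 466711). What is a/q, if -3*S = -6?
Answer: 8164560/2047 ≈ 3988.6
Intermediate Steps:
S = 2 (S = -1/3*(-6) = 2)
q = -8188/306171 (q = -24564/918513 = -24564*1/918513 = -8188/306171 ≈ -0.026743)
Z(K) = -3/2 (Z(K) = -sqrt(2 + 7)/2 = -sqrt(9)/2 = -1/2*3 = -3/2)
f = -2/3 (f = 1/(-3/2) = -2/3 ≈ -0.66667)
a = -320/3 (a = 160*(-2/3) = -320/3 ≈ -106.67)
a/q = -320/(3*(-8188/306171)) = -320/3*(-306171/8188) = 8164560/2047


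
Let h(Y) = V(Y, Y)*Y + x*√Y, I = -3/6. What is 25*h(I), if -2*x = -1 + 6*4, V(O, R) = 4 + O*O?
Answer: -425/8 - 575*I*√2/4 ≈ -53.125 - 203.29*I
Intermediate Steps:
V(O, R) = 4 + O²
x = -23/2 (x = -(-1 + 6*4)/2 = -(-1 + 24)/2 = -½*23 = -23/2 ≈ -11.500)
I = -½ (I = -3*⅙ = -½ ≈ -0.50000)
h(Y) = -23*√Y/2 + Y*(4 + Y²) (h(Y) = (4 + Y²)*Y - 23*√Y/2 = Y*(4 + Y²) - 23*√Y/2 = -23*√Y/2 + Y*(4 + Y²))
25*h(I) = 25*((-½)³ + 4*(-½) - 23*I*√2/4) = 25*(-⅛ - 2 - 23*I*√2/4) = 25*(-17/8 - 23*I*√2/4) = -425/8 - 575*I*√2/4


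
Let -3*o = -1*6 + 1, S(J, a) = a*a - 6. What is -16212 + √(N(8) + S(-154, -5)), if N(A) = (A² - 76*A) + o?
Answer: -16212 + I*√4710/3 ≈ -16212.0 + 22.876*I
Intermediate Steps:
S(J, a) = -6 + a² (S(J, a) = a² - 6 = -6 + a²)
o = 5/3 (o = -(-1*6 + 1)/3 = -(-6 + 1)/3 = -⅓*(-5) = 5/3 ≈ 1.6667)
N(A) = 5/3 + A² - 76*A (N(A) = (A² - 76*A) + 5/3 = 5/3 + A² - 76*A)
-16212 + √(N(8) + S(-154, -5)) = -16212 + √((5/3 + 8² - 76*8) + (-6 + (-5)²)) = -16212 + √((5/3 + 64 - 608) + (-6 + 25)) = -16212 + √(-1627/3 + 19) = -16212 + √(-1570/3) = -16212 + I*√4710/3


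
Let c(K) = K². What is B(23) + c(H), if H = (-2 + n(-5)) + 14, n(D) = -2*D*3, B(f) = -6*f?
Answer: 1626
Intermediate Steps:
n(D) = -6*D
H = 42 (H = (-2 - 6*(-5)) + 14 = (-2 + 30) + 14 = 28 + 14 = 42)
B(23) + c(H) = -6*23 + 42² = -138 + 1764 = 1626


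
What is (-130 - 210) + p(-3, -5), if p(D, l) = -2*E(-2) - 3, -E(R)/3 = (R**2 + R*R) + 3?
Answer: -277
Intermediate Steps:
E(R) = -9 - 6*R**2 (E(R) = -3*((R**2 + R*R) + 3) = -3*((R**2 + R**2) + 3) = -3*(2*R**2 + 3) = -3*(3 + 2*R**2) = -9 - 6*R**2)
p(D, l) = 63 (p(D, l) = -2*(-9 - 6*(-2)**2) - 3 = -2*(-9 - 6*4) - 3 = -2*(-9 - 24) - 3 = -2*(-33) - 3 = 66 - 3 = 63)
(-130 - 210) + p(-3, -5) = (-130 - 210) + 63 = -340 + 63 = -277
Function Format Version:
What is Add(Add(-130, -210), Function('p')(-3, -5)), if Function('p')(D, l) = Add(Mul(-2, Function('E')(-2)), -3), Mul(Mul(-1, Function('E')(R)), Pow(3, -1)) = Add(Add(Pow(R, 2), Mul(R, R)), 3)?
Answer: -277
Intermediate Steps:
Function('E')(R) = Add(-9, Mul(-6, Pow(R, 2))) (Function('E')(R) = Mul(-3, Add(Add(Pow(R, 2), Mul(R, R)), 3)) = Mul(-3, Add(Add(Pow(R, 2), Pow(R, 2)), 3)) = Mul(-3, Add(Mul(2, Pow(R, 2)), 3)) = Mul(-3, Add(3, Mul(2, Pow(R, 2)))) = Add(-9, Mul(-6, Pow(R, 2))))
Function('p')(D, l) = 63 (Function('p')(D, l) = Add(Mul(-2, Add(-9, Mul(-6, Pow(-2, 2)))), -3) = Add(Mul(-2, Add(-9, Mul(-6, 4))), -3) = Add(Mul(-2, Add(-9, -24)), -3) = Add(Mul(-2, -33), -3) = Add(66, -3) = 63)
Add(Add(-130, -210), Function('p')(-3, -5)) = Add(Add(-130, -210), 63) = Add(-340, 63) = -277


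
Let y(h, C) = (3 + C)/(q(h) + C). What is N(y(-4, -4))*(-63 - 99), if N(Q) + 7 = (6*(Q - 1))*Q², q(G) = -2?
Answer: 2313/2 ≈ 1156.5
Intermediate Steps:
y(h, C) = (3 + C)/(-2 + C)
N(Q) = -7 + Q²*(-6 + 6*Q) (N(Q) = -7 + (6*(Q - 1))*Q² = -7 + (6*(-1 + Q))*Q² = -7 + (-6 + 6*Q)*Q² = -7 + Q²*(-6 + 6*Q))
N(y(-4, -4))*(-63 - 99) = (-7 - 6*(3 - 4)²/(-2 - 4)² + 6*((3 - 4)/(-2 - 4))³)*(-63 - 99) = (-7 - 6*(-1/(-6))² + 6*(-1/(-6))³)*(-162) = (-7 - 6*(-⅙*(-1))² + 6*(-⅙*(-1))³)*(-162) = (-7 - 6*(⅙)² + 6*(⅙)³)*(-162) = (-7 - 6*1/36 + 6*(1/216))*(-162) = (-7 - ⅙ + 1/36)*(-162) = -257/36*(-162) = 2313/2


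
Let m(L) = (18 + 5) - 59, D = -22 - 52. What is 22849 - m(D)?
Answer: 22885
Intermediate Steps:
D = -74
m(L) = -36 (m(L) = 23 - 59 = -36)
22849 - m(D) = 22849 - 1*(-36) = 22849 + 36 = 22885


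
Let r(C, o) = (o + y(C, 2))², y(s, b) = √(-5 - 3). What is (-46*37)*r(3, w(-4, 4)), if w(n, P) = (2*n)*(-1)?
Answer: -95312 - 54464*I*√2 ≈ -95312.0 - 77024.0*I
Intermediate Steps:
y(s, b) = 2*I*√2 (y(s, b) = √(-8) = 2*I*√2)
w(n, P) = -2*n
r(C, o) = (o + 2*I*√2)²
(-46*37)*r(3, w(-4, 4)) = (-46*37)*(-2*(-4) + 2*I*√2)² = -1702*(8 + 2*I*√2)²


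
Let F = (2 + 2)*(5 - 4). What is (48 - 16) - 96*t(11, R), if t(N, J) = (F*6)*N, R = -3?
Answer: -25312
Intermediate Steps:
F = 4 (F = 4*1 = 4)
t(N, J) = 24*N (t(N, J) = (4*6)*N = 24*N)
(48 - 16) - 96*t(11, R) = (48 - 16) - 2304*11 = 32 - 96*264 = 32 - 25344 = -25312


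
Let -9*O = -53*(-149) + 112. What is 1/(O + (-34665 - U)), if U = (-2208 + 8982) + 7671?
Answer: -9/449999 ≈ -2.0000e-5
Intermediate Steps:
O = -8009/9 (O = -(-53*(-149) + 112)/9 = -(7897 + 112)/9 = -1/9*8009 = -8009/9 ≈ -889.89)
U = 14445 (U = 6774 + 7671 = 14445)
1/(O + (-34665 - U)) = 1/(-8009/9 + (-34665 - 1*14445)) = 1/(-8009/9 + (-34665 - 14445)) = 1/(-8009/9 - 49110) = 1/(-449999/9) = -9/449999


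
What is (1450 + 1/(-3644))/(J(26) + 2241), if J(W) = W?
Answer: 5283799/8260948 ≈ 0.63961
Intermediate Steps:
(1450 + 1/(-3644))/(J(26) + 2241) = (1450 + 1/(-3644))/(26 + 2241) = (1450 - 1/3644)/2267 = (5283799/3644)*(1/2267) = 5283799/8260948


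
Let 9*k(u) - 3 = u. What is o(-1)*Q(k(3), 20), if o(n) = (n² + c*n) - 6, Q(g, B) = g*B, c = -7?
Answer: 80/3 ≈ 26.667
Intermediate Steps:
k(u) = ⅓ + u/9
Q(g, B) = B*g
o(n) = -6 + n² - 7*n (o(n) = (n² - 7*n) - 6 = -6 + n² - 7*n)
o(-1)*Q(k(3), 20) = (-6 + (-1)² - 7*(-1))*(20*(⅓ + (⅑)*3)) = (-6 + 1 + 7)*(20*(⅓ + ⅓)) = 2*(20*(⅔)) = 2*(40/3) = 80/3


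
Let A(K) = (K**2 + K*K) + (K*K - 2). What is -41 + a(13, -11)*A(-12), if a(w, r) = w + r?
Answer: 819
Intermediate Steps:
a(w, r) = r + w
A(K) = -2 + 3*K**2 (A(K) = (K**2 + K**2) + (K**2 - 2) = 2*K**2 + (-2 + K**2) = -2 + 3*K**2)
-41 + a(13, -11)*A(-12) = -41 + (-11 + 13)*(-2 + 3*(-12)**2) = -41 + 2*(-2 + 3*144) = -41 + 2*(-2 + 432) = -41 + 2*430 = -41 + 860 = 819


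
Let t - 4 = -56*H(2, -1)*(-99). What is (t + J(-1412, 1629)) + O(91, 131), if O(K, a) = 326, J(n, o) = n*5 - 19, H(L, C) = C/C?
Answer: -1205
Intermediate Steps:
H(L, C) = 1
J(n, o) = -19 + 5*n (J(n, o) = 5*n - 19 = -19 + 5*n)
t = 5548 (t = 4 - 56*1*(-99) = 4 - 56*(-99) = 4 + 5544 = 5548)
(t + J(-1412, 1629)) + O(91, 131) = (5548 + (-19 + 5*(-1412))) + 326 = (5548 + (-19 - 7060)) + 326 = (5548 - 7079) + 326 = -1531 + 326 = -1205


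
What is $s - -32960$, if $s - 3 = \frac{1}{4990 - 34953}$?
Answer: $\frac{987670368}{29963} \approx 32963.0$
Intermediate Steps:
$s = \frac{89888}{29963}$ ($s = 3 + \frac{1}{4990 - 34953} = 3 + \frac{1}{-29963} = 3 - \frac{1}{29963} = \frac{89888}{29963} \approx 3.0$)
$s - -32960 = \frac{89888}{29963} - -32960 = \frac{89888}{29963} + 32960 = \frac{987670368}{29963}$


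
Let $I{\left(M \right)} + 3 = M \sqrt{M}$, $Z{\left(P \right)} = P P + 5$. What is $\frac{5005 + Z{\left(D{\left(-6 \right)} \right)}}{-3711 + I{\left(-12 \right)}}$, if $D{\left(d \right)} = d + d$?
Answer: $- \frac{531721}{383209} + \frac{3436 i \sqrt{3}}{383209} \approx -1.3875 + 0.01553 i$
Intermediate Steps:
$D{\left(d \right)} = 2 d$
$Z{\left(P \right)} = 5 + P^{2}$ ($Z{\left(P \right)} = P^{2} + 5 = 5 + P^{2}$)
$I{\left(M \right)} = -3 + M^{\frac{3}{2}}$ ($I{\left(M \right)} = -3 + M \sqrt{M} = -3 + M^{\frac{3}{2}}$)
$\frac{5005 + Z{\left(D{\left(-6 \right)} \right)}}{-3711 + I{\left(-12 \right)}} = \frac{5005 + \left(5 + \left(2 \left(-6\right)\right)^{2}\right)}{-3711 - \left(3 - \left(-12\right)^{\frac{3}{2}}\right)} = \frac{5005 + \left(5 + \left(-12\right)^{2}\right)}{-3711 - \left(3 + 24 i \sqrt{3}\right)} = \frac{5005 + \left(5 + 144\right)}{-3714 - 24 i \sqrt{3}} = \frac{5005 + 149}{-3714 - 24 i \sqrt{3}} = \frac{5154}{-3714 - 24 i \sqrt{3}}$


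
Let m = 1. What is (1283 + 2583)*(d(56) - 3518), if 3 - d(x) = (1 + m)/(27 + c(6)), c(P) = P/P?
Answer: -95124863/7 ≈ -1.3589e+7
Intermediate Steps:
c(P) = 1
d(x) = 41/14 (d(x) = 3 - (1 + 1)/(27 + 1) = 3 - 2/28 = 3 - 1*1/14 = 3 - 1/14 = 41/14)
(1283 + 2583)*(d(56) - 3518) = (1283 + 2583)*(41/14 - 3518) = 3866*(-49211/14) = -95124863/7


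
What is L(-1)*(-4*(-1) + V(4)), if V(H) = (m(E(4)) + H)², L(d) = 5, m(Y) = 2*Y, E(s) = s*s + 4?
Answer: 9700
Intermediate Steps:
E(s) = 4 + s² (E(s) = s² + 4 = 4 + s²)
V(H) = (40 + H)² (V(H) = (2*(4 + 4²) + H)² = (2*(4 + 16) + H)² = (2*20 + H)² = (40 + H)²)
L(-1)*(-4*(-1) + V(4)) = 5*(-4*(-1) + (40 + 4)²) = 5*(4 + 44²) = 5*(4 + 1936) = 5*1940 = 9700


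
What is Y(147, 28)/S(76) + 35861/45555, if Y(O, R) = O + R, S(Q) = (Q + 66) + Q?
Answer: 15789823/9930990 ≈ 1.5900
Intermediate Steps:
S(Q) = 66 + 2*Q (S(Q) = (66 + Q) + Q = 66 + 2*Q)
Y(147, 28)/S(76) + 35861/45555 = (147 + 28)/(66 + 2*76) + 35861/45555 = 175/(66 + 152) + 35861*(1/45555) = 175/218 + 35861/45555 = 15789823/9930990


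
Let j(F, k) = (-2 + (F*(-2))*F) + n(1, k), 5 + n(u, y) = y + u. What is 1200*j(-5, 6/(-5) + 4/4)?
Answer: -67440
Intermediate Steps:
n(u, y) = -5 + u + y (n(u, y) = -5 + (y + u) = -5 + (u + y) = -5 + u + y)
j(F, k) = -6 + k - 2*F**2 (j(F, k) = (-2 + (F*(-2))*F) + (-5 + 1 + k) = (-2 + (-2*F)*F) + (-4 + k) = (-2 - 2*F**2) + (-4 + k) = -6 + k - 2*F**2)
1200*j(-5, 6/(-5) + 4/4) = 1200*(-6 + (6/(-5) + 4/4) - 2*(-5)**2) = 1200*(-6 + (6*(-1/5) + 4*(1/4)) - 2*25) = 1200*(-6 + (-6/5 + 1) - 50) = 1200*(-6 - 1/5 - 50) = 1200*(-281/5) = -67440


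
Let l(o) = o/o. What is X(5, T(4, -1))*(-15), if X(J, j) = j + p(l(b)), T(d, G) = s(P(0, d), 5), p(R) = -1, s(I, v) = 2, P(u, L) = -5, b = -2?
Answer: -15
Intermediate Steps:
l(o) = 1
T(d, G) = 2
X(J, j) = -1 + j (X(J, j) = j - 1 = -1 + j)
X(5, T(4, -1))*(-15) = (-1 + 2)*(-15) = 1*(-15) = -15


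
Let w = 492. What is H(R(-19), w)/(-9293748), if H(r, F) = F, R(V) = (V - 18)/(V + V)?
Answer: -41/774479 ≈ -5.2939e-5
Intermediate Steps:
R(V) = (-18 + V)/(2*V) (R(V) = (-18 + V)/((2*V)) = (-18 + V)*(1/(2*V)) = (-18 + V)/(2*V))
H(R(-19), w)/(-9293748) = 492/(-9293748) = 492*(-1/9293748) = -41/774479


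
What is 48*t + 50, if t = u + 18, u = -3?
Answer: 770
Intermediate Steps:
t = 15 (t = -3 + 18 = 15)
48*t + 50 = 48*15 + 50 = 720 + 50 = 770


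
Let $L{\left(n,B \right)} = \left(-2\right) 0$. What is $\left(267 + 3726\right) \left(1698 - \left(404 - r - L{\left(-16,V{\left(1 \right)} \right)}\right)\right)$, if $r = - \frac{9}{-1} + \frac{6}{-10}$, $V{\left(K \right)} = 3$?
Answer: $\frac{26002416}{5} \approx 5.2005 \cdot 10^{6}$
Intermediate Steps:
$r = \frac{42}{5}$ ($r = \left(-9\right) \left(-1\right) + 6 \left(- \frac{1}{10}\right) = 9 - \frac{3}{5} = \frac{42}{5} \approx 8.4$)
$L{\left(n,B \right)} = 0$
$\left(267 + 3726\right) \left(1698 - \left(404 - r - L{\left(-16,V{\left(1 \right)} \right)}\right)\right) = \left(267 + 3726\right) \left(1698 + \left(\left(\left(12 \cdot 15 + \frac{42}{5}\right) + 0\right) - 584\right)\right) = 3993 \left(1698 + \left(\left(\left(180 + \frac{42}{5}\right) + 0\right) - 584\right)\right) = 3993 \left(1698 + \left(\left(\frac{942}{5} + 0\right) - 584\right)\right) = 3993 \left(1698 + \left(\frac{942}{5} - 584\right)\right) = 3993 \left(1698 - \frac{1978}{5}\right) = 3993 \cdot \frac{6512}{5} = \frac{26002416}{5}$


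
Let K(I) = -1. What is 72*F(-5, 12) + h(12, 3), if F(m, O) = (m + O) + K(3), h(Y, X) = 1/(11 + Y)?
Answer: 9937/23 ≈ 432.04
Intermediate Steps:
F(m, O) = -1 + O + m (F(m, O) = (m + O) - 1 = (O + m) - 1 = -1 + O + m)
72*F(-5, 12) + h(12, 3) = 72*(-1 + 12 - 5) + 1/(11 + 12) = 72*6 + 1/23 = 432 + 1/23 = 9937/23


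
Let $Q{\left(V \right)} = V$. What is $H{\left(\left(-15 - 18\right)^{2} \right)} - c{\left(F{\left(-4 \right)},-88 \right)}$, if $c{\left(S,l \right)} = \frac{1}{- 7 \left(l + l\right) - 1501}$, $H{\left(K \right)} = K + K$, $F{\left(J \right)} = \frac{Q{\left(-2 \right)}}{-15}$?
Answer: $\frac{585883}{269} \approx 2178.0$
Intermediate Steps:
$F{\left(J \right)} = \frac{2}{15}$ ($F{\left(J \right)} = - \frac{2}{-15} = \left(-2\right) \left(- \frac{1}{15}\right) = \frac{2}{15}$)
$H{\left(K \right)} = 2 K$
$c{\left(S,l \right)} = \frac{1}{-1501 - 14 l}$ ($c{\left(S,l \right)} = \frac{1}{- 7 \cdot 2 l - 1501} = \frac{1}{- 14 l - 1501} = \frac{1}{-1501 - 14 l}$)
$H{\left(\left(-15 - 18\right)^{2} \right)} - c{\left(F{\left(-4 \right)},-88 \right)} = 2 \left(-15 - 18\right)^{2} - - \frac{1}{1501 + 14 \left(-88\right)} = 2 \left(-33\right)^{2} - - \frac{1}{1501 - 1232} = 2 \cdot 1089 - - \frac{1}{269} = 2178 - \left(-1\right) \frac{1}{269} = 2178 - - \frac{1}{269} = 2178 + \frac{1}{269} = \frac{585883}{269}$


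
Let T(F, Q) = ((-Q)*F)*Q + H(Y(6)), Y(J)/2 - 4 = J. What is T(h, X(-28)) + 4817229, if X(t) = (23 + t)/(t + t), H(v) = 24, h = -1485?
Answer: 15106942533/3136 ≈ 4.8173e+6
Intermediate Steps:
Y(J) = 8 + 2*J
X(t) = (23 + t)/(2*t) (X(t) = (23 + t)/((2*t)) = (23 + t)*(1/(2*t)) = (23 + t)/(2*t))
T(F, Q) = 24 - F*Q² (T(F, Q) = ((-Q)*F)*Q + 24 = (-F*Q)*Q + 24 = -F*Q² + 24 = 24 - F*Q²)
T(h, X(-28)) + 4817229 = (24 - 1*(-1485)*((½)*(23 - 28)/(-28))²) + 4817229 = (24 - 1*(-1485)*((½)*(-1/28)*(-5))²) + 4817229 = (24 - 1*(-1485)*(5/56)²) + 4817229 = (24 - 1*(-1485)*25/3136) + 4817229 = (24 + 37125/3136) + 4817229 = 112389/3136 + 4817229 = 15106942533/3136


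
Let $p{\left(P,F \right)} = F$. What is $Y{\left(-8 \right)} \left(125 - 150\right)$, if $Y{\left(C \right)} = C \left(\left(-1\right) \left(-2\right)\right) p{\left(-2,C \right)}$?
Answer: $-3200$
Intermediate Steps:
$Y{\left(C \right)} = 2 C^{2}$ ($Y{\left(C \right)} = C \left(\left(-1\right) \left(-2\right)\right) C = C 2 C = 2 C C = 2 C^{2}$)
$Y{\left(-8 \right)} \left(125 - 150\right) = 2 \left(-8\right)^{2} \left(125 - 150\right) = 2 \cdot 64 \left(-25\right) = 128 \left(-25\right) = -3200$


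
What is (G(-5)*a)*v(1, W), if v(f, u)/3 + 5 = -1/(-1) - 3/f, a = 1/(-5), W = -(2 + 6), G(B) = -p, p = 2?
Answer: -42/5 ≈ -8.4000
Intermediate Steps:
G(B) = -2 (G(B) = -1*2 = -2)
W = -8 (W = -1*8 = -8)
a = -1/5 ≈ -0.20000
v(f, u) = -12 - 9/f (v(f, u) = -15 + 3*(-1/(-1) - 3/f) = -15 + 3*(-1*(-1) - 3/f) = -15 + 3*(1 - 3/f) = -15 + (3 - 9/f) = -12 - 9/f)
(G(-5)*a)*v(1, W) = (-2*(-1/5))*(-12 - 9/1) = 2*(-12 - 9*1)/5 = 2*(-12 - 9)/5 = (2/5)*(-21) = -42/5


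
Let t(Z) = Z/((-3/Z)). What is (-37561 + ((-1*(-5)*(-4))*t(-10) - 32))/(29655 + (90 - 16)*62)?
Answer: -110779/102729 ≈ -1.0784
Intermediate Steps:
t(Z) = -Z²/3 (t(Z) = Z*(-Z/3) = -Z²/3)
(-37561 + ((-1*(-5)*(-4))*t(-10) - 32))/(29655 + (90 - 16)*62) = (-37561 + ((-1*(-5)*(-4))*(-⅓*(-10)²) - 32))/(29655 + (90 - 16)*62) = (-37561 + ((5*(-4))*(-⅓*100) - 32))/(29655 + 74*62) = (-37561 + (-20*(-100/3) - 32))/(29655 + 4588) = (-37561 + (2000/3 - 32))/34243 = (-37561 + 1904/3)*(1/34243) = -110779/3*1/34243 = -110779/102729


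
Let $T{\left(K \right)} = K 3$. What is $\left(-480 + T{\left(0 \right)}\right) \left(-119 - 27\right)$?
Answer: $70080$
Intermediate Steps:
$T{\left(K \right)} = 3 K$
$\left(-480 + T{\left(0 \right)}\right) \left(-119 - 27\right) = \left(-480 + 3 \cdot 0\right) \left(-119 - 27\right) = \left(-480 + 0\right) \left(-146\right) = \left(-480\right) \left(-146\right) = 70080$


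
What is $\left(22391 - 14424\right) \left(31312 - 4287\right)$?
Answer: $215308175$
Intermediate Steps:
$\left(22391 - 14424\right) \left(31312 - 4287\right) = 7967 \left(31312 - 4287\right) = 7967 \cdot 27025 = 215308175$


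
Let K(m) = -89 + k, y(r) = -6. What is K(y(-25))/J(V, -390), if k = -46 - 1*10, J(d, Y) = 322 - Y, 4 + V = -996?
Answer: -145/712 ≈ -0.20365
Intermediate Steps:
V = -1000 (V = -4 - 996 = -1000)
k = -56 (k = -46 - 10 = -56)
K(m) = -145 (K(m) = -89 - 56 = -145)
K(y(-25))/J(V, -390) = -145/(322 - 1*(-390)) = -145/(322 + 390) = -145/712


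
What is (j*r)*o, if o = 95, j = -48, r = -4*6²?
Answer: 656640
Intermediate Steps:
r = -144 (r = -4*36 = -144)
(j*r)*o = -48*(-144)*95 = 6912*95 = 656640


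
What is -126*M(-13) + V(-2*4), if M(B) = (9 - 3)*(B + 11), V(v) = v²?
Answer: 1576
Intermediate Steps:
M(B) = 66 + 6*B (M(B) = 6*(11 + B) = 66 + 6*B)
-126*M(-13) + V(-2*4) = -126*(66 + 6*(-13)) + (-2*4)² = -126*(66 - 78) + (-8)² = -126*(-12) + 64 = 1512 + 64 = 1576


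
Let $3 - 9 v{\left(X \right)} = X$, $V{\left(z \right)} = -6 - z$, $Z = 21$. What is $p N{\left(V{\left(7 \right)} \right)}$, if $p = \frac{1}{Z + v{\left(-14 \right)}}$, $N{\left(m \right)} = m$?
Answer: $- \frac{117}{206} \approx -0.56796$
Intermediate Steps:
$v{\left(X \right)} = \frac{1}{3} - \frac{X}{9}$
$p = \frac{9}{206}$ ($p = \frac{1}{21 + \left(\frac{1}{3} - - \frac{14}{9}\right)} = \frac{1}{21 + \left(\frac{1}{3} + \frac{14}{9}\right)} = \frac{1}{21 + \frac{17}{9}} = \frac{1}{\frac{206}{9}} = \frac{9}{206} \approx 0.043689$)
$p N{\left(V{\left(7 \right)} \right)} = \frac{9 \left(-6 - 7\right)}{206} = \frac{9}{206} \left(-13\right) = - \frac{117}{206}$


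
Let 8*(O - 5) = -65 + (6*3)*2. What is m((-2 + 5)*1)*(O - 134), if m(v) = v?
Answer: -3183/8 ≈ -397.88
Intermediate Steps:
O = 11/8 (O = 5 + (-65 + (6*3)*2)/8 = 5 + (-65 + 18*2)/8 = 5 + (-65 + 36)/8 = 5 + (⅛)*(-29) = 5 - 29/8 = 11/8 ≈ 1.3750)
m((-2 + 5)*1)*(O - 134) = ((-2 + 5)*1)*(11/8 - 134) = (3*1)*(-1061/8) = 3*(-1061/8) = -3183/8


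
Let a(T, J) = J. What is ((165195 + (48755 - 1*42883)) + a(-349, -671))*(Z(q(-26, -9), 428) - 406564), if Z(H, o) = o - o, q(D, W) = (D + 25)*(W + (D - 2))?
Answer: -69276879344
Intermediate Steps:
q(D, W) = (25 + D)*(-2 + D + W) (q(D, W) = (25 + D)*(W + (-2 + D)) = (25 + D)*(-2 + D + W))
Z(H, o) = 0
((165195 + (48755 - 1*42883)) + a(-349, -671))*(Z(q(-26, -9), 428) - 406564) = ((165195 + (48755 - 1*42883)) - 671)*(0 - 406564) = ((165195 + (48755 - 42883)) - 671)*(-406564) = ((165195 + 5872) - 671)*(-406564) = (171067 - 671)*(-406564) = 170396*(-406564) = -69276879344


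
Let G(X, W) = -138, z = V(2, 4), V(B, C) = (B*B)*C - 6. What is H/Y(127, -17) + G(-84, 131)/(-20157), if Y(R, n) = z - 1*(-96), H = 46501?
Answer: 312445095/712214 ≈ 438.70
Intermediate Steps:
V(B, C) = -6 + C*B**2 (V(B, C) = B**2*C - 6 = C*B**2 - 6 = -6 + C*B**2)
z = 10 (z = -6 + 4*2**2 = -6 + 4*4 = -6 + 16 = 10)
Y(R, n) = 106 (Y(R, n) = 10 - 1*(-96) = 10 + 96 = 106)
H/Y(127, -17) + G(-84, 131)/(-20157) = 46501/106 - 138/(-20157) = 46501*(1/106) - 138*(-1/20157) = 46501/106 + 46/6719 = 312445095/712214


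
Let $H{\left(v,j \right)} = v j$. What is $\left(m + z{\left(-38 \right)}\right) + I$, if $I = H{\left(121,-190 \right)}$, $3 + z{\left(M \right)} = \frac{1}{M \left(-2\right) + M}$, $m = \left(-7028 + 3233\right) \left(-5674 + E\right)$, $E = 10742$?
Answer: $- \frac{731730013}{38} \approx -1.9256 \cdot 10^{7}$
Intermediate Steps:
$m = -19233060$ ($m = \left(-7028 + 3233\right) \left(-5674 + 10742\right) = \left(-3795\right) 5068 = -19233060$)
$H{\left(v,j \right)} = j v$
$z{\left(M \right)} = -3 - \frac{1}{M}$ ($z{\left(M \right)} = -3 + \frac{1}{M \left(-2\right) + M} = -3 + \frac{1}{- 2 M + M} = -3 + \frac{1}{\left(-1\right) M} = -3 - \frac{1}{M}$)
$I = -22990$ ($I = \left(-190\right) 121 = -22990$)
$\left(m + z{\left(-38 \right)}\right) + I = \left(-19233060 - \frac{113}{38}\right) - 22990 = - \frac{730856393}{38} - 22990 = - \frac{731730013}{38}$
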